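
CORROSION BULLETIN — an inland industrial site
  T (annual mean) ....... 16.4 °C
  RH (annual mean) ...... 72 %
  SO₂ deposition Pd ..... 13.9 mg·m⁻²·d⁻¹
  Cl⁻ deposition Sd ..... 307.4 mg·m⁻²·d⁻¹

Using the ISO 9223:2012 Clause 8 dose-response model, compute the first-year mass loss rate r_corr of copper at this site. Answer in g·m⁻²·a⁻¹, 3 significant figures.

r_corr = 16.8 g·m⁻²·a⁻¹

copper: T>10 °C ⇒ hinge -0.080·(16.4−10) = -0.5120
  SO₂ term: 0.0053·13.9^0.26·exp(0.059·72-0.5120) = 0.4405
  Sd branch = 0.01025·Sd^0.27·e^(0.036·RH+0.049·T) = 1.436 μm/a
  r_corr = 0.4405 + 1.436 = 1.876 μm/a
Convert to mass loss: 1.876 μm/a × 8.96 g/cm³ = 16.81 g·m⁻²·a⁻¹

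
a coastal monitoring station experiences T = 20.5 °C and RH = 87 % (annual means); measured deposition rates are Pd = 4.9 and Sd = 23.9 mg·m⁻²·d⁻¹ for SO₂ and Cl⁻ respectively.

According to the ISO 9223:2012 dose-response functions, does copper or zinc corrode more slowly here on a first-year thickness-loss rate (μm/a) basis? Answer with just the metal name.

copper: T>10 °C ⇒ hinge -0.080·(20.5−10) = -0.8400
  SO₂ term: 0.0053·4.9^0.26·exp(0.059·87-0.8400) = 0.5863
  Cl⁻ term: 0.01025·23.9^0.27·exp(0.036·87+0.049·20.5) = 1.511
  r_corr = 0.5863 + 1.511 = 2.098 μm/a
zinc: temperature factor f = -0.071·(10.5) = -0.7455
  SO₂ term: 0.0129·4.9^0.44·exp(0.046·87-0.7455) = 0.6738
  Cl⁻ term: 0.0175·23.9^0.57·exp(0.008·87+0.085·20.5) = 1.224
  r_corr = 0.6738 + 1.224 = 1.898 μm/a
Ordering by μm/a: copper (2.1) > zinc (1.9)

zinc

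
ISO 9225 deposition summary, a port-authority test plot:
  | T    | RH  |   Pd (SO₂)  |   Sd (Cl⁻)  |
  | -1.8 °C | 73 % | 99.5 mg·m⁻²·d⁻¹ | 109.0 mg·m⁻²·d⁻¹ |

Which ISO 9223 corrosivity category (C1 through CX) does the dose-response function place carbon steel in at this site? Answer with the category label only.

carbon steel: f(T) = +0.150·(T−10) [T≤10 °C] = -1.7700
  SO₂ term: 1.77·99.5^0.52·exp(0.02·73-1.7700) = 14.2
  Sd branch = 0.102·Sd^0.62·e^(0.033·RH+0.04·T) = 19.35 μm/a
  r_corr = 14.2 + 19.35 = 33.55 μm/a
ISO 9223 Table 2 (carbon steel): 25 < 33.6 ≤ 50 μm/a ⇒ C3

C3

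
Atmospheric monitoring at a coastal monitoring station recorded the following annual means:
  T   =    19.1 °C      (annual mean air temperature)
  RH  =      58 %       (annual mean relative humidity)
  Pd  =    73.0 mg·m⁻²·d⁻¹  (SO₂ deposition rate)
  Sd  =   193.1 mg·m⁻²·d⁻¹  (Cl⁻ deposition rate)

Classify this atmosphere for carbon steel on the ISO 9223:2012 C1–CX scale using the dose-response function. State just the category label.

C4

carbon steel: T>10 °C ⇒ hinge -0.054·(19.1−10) = -0.4914
  SO₂ term: 1.77·73.0^0.52·exp(0.02·58-0.4914) = 32.16
  Cl⁻ term: 0.102·193.1^0.62·exp(0.033·58+0.04·19.1) = 38.8
  sum: 32.16 + 38.8 → r_corr = 70.96 μm/a
ISO 9223 Table 2 (carbon steel): 50 < 71 ≤ 80 μm/a ⇒ C4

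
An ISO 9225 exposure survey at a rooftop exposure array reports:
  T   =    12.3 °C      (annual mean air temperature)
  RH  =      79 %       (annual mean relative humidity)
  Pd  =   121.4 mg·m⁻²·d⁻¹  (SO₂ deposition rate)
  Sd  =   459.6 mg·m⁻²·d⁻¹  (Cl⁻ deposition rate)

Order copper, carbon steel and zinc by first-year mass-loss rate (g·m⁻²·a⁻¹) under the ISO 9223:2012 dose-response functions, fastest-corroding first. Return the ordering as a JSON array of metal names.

["carbon steel", "zinc", "copper"]

copper: T>10 °C ⇒ hinge -0.080·(12.3−10) = -0.1840
  sulphur-dioxide contribution → 1.624 μm/a
  chloride contribution → 1.684 μm/a
  ⇒ r_corr(copper) = 3.308 μm/a
  mass loss = 3.308 μm/a × 8.96 g/cm³ = 29.64 g·m⁻²·a⁻¹
carbon steel: f(T) = -0.054·(T−10) [T>10 °C] = -0.1242
  sulphur-dioxide contribution → 92.05 μm/a
  chloride contribution → 101.2 μm/a
  ⇒ r_corr(carbon steel) = 193.2 μm/a
  mass loss = 193.2 μm/a × 7.85 g/cm³ = 1517 g·m⁻²·a⁻¹
zinc: T>10 °C ⇒ hinge -0.071·(12.3−10) = -0.1633
  sulphur-dioxide contribution → 3.427 μm/a
  chloride contribution → 3.084 μm/a
  total first-year rate 6.511 μm/a
  mass loss = 6.511 μm/a × 7.14 g/cm³ = 46.49 g·m⁻²·a⁻¹
Ordering by g·m⁻²·a⁻¹: carbon steel (1520) > zinc (46.5) > copper (29.6)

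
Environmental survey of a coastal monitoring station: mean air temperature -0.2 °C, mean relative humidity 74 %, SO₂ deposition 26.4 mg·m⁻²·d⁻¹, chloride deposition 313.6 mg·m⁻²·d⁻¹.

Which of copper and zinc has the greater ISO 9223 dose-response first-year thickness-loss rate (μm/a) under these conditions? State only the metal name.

copper: T≤10 °C ⇒ hinge +0.126·(-0.2−10) = -1.2852
  SO₂ term: 0.0053·26.4^0.26·exp(0.059·74-1.2852) = 0.2703
  Sd branch = 0.01025·Sd^0.27·e^(0.036·RH+0.049·T) = 0.6878 μm/a
  r_corr = 0.2703 + 0.6878 = 0.9581 μm/a
zinc: temperature factor f = +0.038·(-10.2) = -0.3876
  Pd branch = 0.0129·Pd^0.44·e^(0.046·RH+f) = 1.112 μm/a
  Cl⁻ term: 0.0175·313.6^0.57·exp(0.008·74+0.085·-0.2) = 0.8236
  r_corr = 1.112 + 0.8236 = 1.936 μm/a
Ordering by μm/a: zinc (1.94) > copper (0.958)

zinc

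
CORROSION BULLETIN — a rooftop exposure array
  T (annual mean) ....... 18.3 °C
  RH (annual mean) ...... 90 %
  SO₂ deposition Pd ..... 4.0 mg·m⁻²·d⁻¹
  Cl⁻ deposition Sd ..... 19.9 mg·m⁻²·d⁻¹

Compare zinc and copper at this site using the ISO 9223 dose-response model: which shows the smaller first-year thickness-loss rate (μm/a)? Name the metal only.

zinc

zinc: T>10 °C ⇒ hinge -0.071·(18.3−10) = -0.5893
  sulphur-dioxide contribution → 0.8271 μm/a
  chloride contribution → 0.9367 μm/a
  total first-year rate 1.764 μm/a
copper: T>10 °C ⇒ hinge -0.080·(18.3−10) = -0.6640
  sulphur-dioxide contribution → 0.7917 μm/a
  chloride contribution → 1.439 μm/a
  ⇒ r_corr(copper) = 2.23 μm/a
Ordering by μm/a: copper (2.23) > zinc (1.76)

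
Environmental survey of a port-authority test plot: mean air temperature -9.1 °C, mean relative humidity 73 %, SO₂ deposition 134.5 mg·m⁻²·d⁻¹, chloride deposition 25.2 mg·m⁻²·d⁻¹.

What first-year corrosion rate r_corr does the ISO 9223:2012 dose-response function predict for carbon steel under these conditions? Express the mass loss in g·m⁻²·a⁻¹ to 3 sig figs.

r_corr = 89.4 g·m⁻²·a⁻¹

carbon steel: T≤10 °C ⇒ hinge +0.150·(-9.1−10) = -2.8650
  Pd branch = 1.77·Pd^0.52·e^(0.02·RH+f) = 5.556 μm/a
  Cl⁻ term: 0.102·25.2^0.62·exp(0.033·73+0.04·-9.1) = 5.829
  sum: 5.556 + 5.829 → r_corr = 11.38 μm/a
Convert to mass loss: 11.38 μm/a × 7.85 g/cm³ = 89.37 g·m⁻²·a⁻¹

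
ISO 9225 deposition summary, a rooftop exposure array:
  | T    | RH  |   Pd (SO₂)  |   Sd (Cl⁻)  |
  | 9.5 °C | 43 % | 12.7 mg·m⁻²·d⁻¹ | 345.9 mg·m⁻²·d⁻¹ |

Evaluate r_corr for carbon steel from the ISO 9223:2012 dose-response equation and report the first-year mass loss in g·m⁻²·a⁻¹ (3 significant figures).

r_corr = 296 g·m⁻²·a⁻¹

carbon steel: f(T) = +0.150·(T−10) [T≤10 °C] = -0.0750
  sulphur-dioxide contribution → 14.55 μm/a
  chloride contribution → 23.12 μm/a
  ⇒ r_corr(carbon steel) = 37.67 μm/a
Convert to mass loss: 37.67 μm/a × 7.85 g/cm³ = 295.7 g·m⁻²·a⁻¹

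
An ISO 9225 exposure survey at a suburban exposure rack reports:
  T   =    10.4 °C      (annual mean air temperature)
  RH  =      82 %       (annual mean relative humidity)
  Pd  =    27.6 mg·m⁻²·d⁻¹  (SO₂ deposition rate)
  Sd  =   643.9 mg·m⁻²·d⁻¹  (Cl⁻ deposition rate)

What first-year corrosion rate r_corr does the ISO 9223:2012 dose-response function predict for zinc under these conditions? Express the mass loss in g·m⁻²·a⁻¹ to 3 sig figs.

r_corr = 40.0 g·m⁻²·a⁻¹

zinc: f(T) = -0.071·(T−10) [T>10 °C] = -0.0284
  Pd branch = 0.0129·Pd^0.44·e^(0.046·RH+f) = 2.346 μm/a
  Sd branch = 0.0175·Sd^0.57·e^(0.008·RH+0.085·T) = 3.257 μm/a
  r_corr = 2.346 + 3.257 = 5.604 μm/a
Convert to mass loss: 5.604 μm/a × 7.14 g/cm³ = 40.01 g·m⁻²·a⁻¹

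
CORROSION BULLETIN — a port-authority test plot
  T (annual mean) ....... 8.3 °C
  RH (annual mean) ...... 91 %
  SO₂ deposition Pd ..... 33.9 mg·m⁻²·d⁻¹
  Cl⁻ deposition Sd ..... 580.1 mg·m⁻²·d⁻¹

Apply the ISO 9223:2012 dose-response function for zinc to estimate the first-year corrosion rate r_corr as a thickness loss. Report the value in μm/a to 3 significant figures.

zinc: f(T) = +0.038·(T−10) [T≤10 °C] = -0.0646
  sulphur-dioxide contribution → 3.748 μm/a
  chloride contribution → 2.759 μm/a
  ⇒ r_corr(zinc) = 6.507 μm/a

r_corr = 6.51 μm/a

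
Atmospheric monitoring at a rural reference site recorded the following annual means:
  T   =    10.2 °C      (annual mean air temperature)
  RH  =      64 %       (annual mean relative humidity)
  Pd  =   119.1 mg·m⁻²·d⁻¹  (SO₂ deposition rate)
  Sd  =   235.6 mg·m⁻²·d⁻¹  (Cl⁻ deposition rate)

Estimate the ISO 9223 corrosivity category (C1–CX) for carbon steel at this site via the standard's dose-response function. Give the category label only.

carbon steel: T>10 °C ⇒ hinge -0.054·(10.2−10) = -0.0108
  SO₂ term: 1.77·119.1^0.52·exp(0.02·64-0.0108) = 75.62
  Sd branch = 0.102·Sd^0.62·e^(0.033·RH+0.04·T) = 37.48 μm/a
  r_corr = 75.62 + 37.48 = 113.1 μm/a
ISO 9223 Table 2 (carbon steel): 80 < 113 ≤ 200 μm/a ⇒ C5

C5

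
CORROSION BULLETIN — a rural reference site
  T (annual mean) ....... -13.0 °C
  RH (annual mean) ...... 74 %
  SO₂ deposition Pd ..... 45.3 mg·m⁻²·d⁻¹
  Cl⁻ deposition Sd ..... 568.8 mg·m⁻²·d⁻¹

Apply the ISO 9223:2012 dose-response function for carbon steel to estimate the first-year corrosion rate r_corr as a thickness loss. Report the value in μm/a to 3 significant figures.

carbon steel: f(T) = +0.150·(T−10) [T≤10 °C] = -3.4500
  sulphur-dioxide contribution → 1.793 μm/a
  chloride contribution → 35.6 μm/a
  ⇒ r_corr(carbon steel) = 37.39 μm/a

r_corr = 37.4 μm/a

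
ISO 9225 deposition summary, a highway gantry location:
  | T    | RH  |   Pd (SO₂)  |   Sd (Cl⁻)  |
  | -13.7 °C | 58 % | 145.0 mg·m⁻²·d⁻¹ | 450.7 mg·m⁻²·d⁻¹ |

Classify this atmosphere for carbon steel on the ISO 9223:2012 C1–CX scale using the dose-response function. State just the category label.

C2

carbon steel: T≤10 °C ⇒ hinge +0.150·(-13.7−10) = -3.5550
  Pd branch = 1.77·Pd^0.52·e^(0.02·RH+f) = 2.147 μm/a
  Sd branch = 0.102·Sd^0.62·e^(0.033·RH+0.04·T) = 17.67 μm/a
  r_corr = 2.147 + 17.67 = 19.82 μm/a
ISO 9223 Table 2 (carbon steel): 1.3 < 19.8 ≤ 25 μm/a ⇒ C2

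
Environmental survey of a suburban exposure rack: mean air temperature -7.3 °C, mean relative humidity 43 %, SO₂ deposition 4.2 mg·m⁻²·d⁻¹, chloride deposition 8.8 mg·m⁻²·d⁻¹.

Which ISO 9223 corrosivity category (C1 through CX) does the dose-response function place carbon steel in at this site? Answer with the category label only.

C2

carbon steel: T≤10 °C ⇒ hinge +0.150·(-7.3−10) = -2.5950
  SO₂ term: 1.77·4.2^0.52·exp(0.02·43-2.5950) = 0.6585
  Cl⁻ term: 0.102·8.8^0.62·exp(0.033·43+0.04·-7.3) = 1.212
  r_corr = 0.6585 + 1.212 = 1.871 μm/a
ISO 9223 Table 2 (carbon steel): 1.3 < 1.87 ≤ 25 μm/a ⇒ C2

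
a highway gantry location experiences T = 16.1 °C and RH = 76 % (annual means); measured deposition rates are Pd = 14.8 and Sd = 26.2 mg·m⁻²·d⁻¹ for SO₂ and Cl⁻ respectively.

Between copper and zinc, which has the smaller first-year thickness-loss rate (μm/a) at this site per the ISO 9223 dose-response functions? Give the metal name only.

copper: T>10 °C ⇒ hinge -0.080·(16.1−10) = -0.4880
  sulphur-dioxide contribution → 0.5807 μm/a
  chloride contribution → 0.8404 μm/a
  total first-year rate 1.421 μm/a
zinc: temperature factor f = -0.071·(6.1) = -0.4331
  sulphur-dioxide contribution → 0.903 μm/a
  chloride contribution → 0.8126 μm/a
  ⇒ r_corr(zinc) = 1.716 μm/a
Ordering by μm/a: zinc (1.72) > copper (1.42)

copper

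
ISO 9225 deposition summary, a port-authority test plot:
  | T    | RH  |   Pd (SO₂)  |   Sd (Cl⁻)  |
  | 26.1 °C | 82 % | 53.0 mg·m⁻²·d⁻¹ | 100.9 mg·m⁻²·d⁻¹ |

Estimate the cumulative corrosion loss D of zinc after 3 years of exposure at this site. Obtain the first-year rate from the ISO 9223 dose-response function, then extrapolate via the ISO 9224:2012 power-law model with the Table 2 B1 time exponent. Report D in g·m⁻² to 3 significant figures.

zinc: T>10 °C ⇒ hinge -0.071·(26.1−10) = -1.1431
  Pd branch = 0.0129·Pd^0.44·e^(0.046·RH+f) = 1.026 μm/a
  Cl⁻ term: 0.0175·100.9^0.57·exp(0.008·82+0.085·26.1) = 4.302
  sum: 1.026 + 4.302 → r_corr = 5.327 μm/a
Power-law: D(3) = r_corr · 3^0.813
  D(3) = 5.327 × 3^0.813 = 5.327 × 2.443 = 13.01 μm
  Mass loss = 13.01 μm × 7.14 g/cm³ = 92.92 g·m⁻²

D(3) = 92.9 g·m⁻²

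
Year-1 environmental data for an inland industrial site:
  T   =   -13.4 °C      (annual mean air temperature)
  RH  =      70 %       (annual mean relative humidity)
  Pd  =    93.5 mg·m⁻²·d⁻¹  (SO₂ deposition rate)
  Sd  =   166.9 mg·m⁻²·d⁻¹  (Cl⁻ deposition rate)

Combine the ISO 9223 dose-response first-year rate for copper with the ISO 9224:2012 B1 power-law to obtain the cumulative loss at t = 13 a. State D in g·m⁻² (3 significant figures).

copper: T≤10 °C ⇒ hinge +0.126·(-13.4−10) = -2.9484
  SO₂ term: 0.0053·93.5^0.26·exp(0.059·70-2.9484) = 0.05621
  Cl⁻ term: 0.01025·166.9^0.27·exp(0.036·70+0.049·-13.4) = 0.2631
  sum: 0.05621 + 0.2631 → r_corr = 0.3193 μm/a
ISO 9224: D(t) = r_corr · t^b with b = 0.667 (copper, B1)
  D(13) = 0.3193 × 13^0.667 = 0.3193 × 5.534 = 1.767 μm
  Mass loss = 1.767 μm × 8.96 g/cm³ = 15.83 g·m⁻²

D(13) = 15.8 g·m⁻²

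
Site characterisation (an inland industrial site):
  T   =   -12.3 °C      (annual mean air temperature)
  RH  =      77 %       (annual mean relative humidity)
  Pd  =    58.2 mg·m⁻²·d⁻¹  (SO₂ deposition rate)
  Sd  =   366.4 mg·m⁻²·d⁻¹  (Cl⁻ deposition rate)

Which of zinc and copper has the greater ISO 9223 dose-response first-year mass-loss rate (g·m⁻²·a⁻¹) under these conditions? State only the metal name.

zinc: f(T) = +0.038·(T−10) [T≤10 °C] = -0.8474
  Pd branch = 0.0129·Pd^0.44·e^(0.046·RH+f) = 1.141 μm/a
  Sd branch = 0.0175·Sd^0.57·e^(0.008·RH+0.085·T) = 0.3296 μm/a
  sum: 1.141 + 0.3296 → r_corr = 1.471 μm/a
  mass loss = 1.471 μm/a × 7.14 g/cm³ = 10.5 g·m⁻²·a⁻¹
copper: f(T) = +0.126·(T−10) [T≤10 °C] = -2.8098
  Pd branch = 0.0053·Pd^0.26·e^(0.059·RH+f) = 0.08627 μm/a
  Sd branch = 0.01025·Sd^0.27·e^(0.036·RH+0.049·T) = 0.4417 μm/a
  sum: 0.08627 + 0.4417 → r_corr = 0.528 μm/a
  mass loss = 0.528 μm/a × 8.96 g/cm³ = 4.73 g·m⁻²·a⁻¹
Ordering by g·m⁻²·a⁻¹: zinc (10.5) > copper (4.73)

zinc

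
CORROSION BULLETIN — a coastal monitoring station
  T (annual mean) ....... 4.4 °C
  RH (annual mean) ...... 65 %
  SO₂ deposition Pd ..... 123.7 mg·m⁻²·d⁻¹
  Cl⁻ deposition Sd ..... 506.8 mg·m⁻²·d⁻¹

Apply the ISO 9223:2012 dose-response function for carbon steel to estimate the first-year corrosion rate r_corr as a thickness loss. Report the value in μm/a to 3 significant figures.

carbon steel: f(T) = +0.150·(T−10) [T≤10 °C] = -0.8400
  SO₂ term: 1.77·123.7^0.52·exp(0.02·65-0.8400) = 34.34
  Sd branch = 0.102·Sd^0.62·e^(0.033·RH+0.04·T) = 49.39 μm/a
  r_corr = 34.34 + 49.39 = 83.72 μm/a

r_corr = 83.7 μm/a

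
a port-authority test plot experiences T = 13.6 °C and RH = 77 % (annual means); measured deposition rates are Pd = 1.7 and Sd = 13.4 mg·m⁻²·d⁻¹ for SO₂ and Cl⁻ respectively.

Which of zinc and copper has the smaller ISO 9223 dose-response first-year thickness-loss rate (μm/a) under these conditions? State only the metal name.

zinc

zinc: temperature factor f = -0.071·(3.6) = -0.2556
  SO₂ term: 0.0129·1.7^0.44·exp(0.046·77-0.2556) = 0.4358
  Cl⁻ term: 0.0175·13.4^0.57·exp(0.008·77+0.085·13.6) = 0.4519
  r_corr = 0.4358 + 0.4519 = 0.8877 μm/a
copper: f(T) = -0.080·(T−10) [T>10 °C] = -0.2880
  Pd branch = 0.0053·Pd^0.26·e^(0.059·RH+f) = 0.4287 μm/a
  Sd branch = 0.01025·Sd^0.27·e^(0.036·RH+0.049·T) = 0.6432 μm/a
  r_corr = 0.4287 + 0.6432 = 1.072 μm/a
Ordering by μm/a: copper (1.07) > zinc (0.888)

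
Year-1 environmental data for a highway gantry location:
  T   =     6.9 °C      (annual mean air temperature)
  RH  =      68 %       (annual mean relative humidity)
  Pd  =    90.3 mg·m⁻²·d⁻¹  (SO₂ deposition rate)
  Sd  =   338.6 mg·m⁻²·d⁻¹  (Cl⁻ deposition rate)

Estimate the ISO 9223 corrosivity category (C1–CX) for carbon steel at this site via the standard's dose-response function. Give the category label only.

C5

carbon steel: T≤10 °C ⇒ hinge +0.150·(6.9−10) = -0.4650
  Pd branch = 1.77·Pd^0.52·e^(0.02·RH+f) = 45.04 μm/a
  Cl⁻ term: 0.102·338.6^0.62·exp(0.033·68+0.04·6.9) = 46.93
  r_corr = 45.04 + 46.93 = 91.97 μm/a
ISO 9223 Table 2 (carbon steel): 80 < 92 ≤ 200 μm/a ⇒ C5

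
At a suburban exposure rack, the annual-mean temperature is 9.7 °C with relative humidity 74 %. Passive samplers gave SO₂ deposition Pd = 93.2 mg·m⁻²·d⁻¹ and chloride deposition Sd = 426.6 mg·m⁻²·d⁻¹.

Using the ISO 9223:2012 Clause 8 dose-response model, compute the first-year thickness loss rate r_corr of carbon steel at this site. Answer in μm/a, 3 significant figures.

r_corr = 152 μm/a

carbon steel: temperature factor f = +0.150·(-0.3) = -0.0450
  Pd branch = 1.77·Pd^0.52·e^(0.02·RH+f) = 78.57 μm/a
  Sd branch = 0.102·Sd^0.62·e^(0.033·RH+0.04·T) = 73.84 μm/a
  sum: 78.57 + 73.84 → r_corr = 152.4 μm/a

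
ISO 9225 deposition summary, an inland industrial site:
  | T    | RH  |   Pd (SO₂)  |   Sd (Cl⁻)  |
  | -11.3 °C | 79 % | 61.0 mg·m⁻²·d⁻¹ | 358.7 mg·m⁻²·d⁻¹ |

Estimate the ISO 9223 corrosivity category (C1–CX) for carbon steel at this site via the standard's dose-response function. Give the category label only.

carbon steel: T≤10 °C ⇒ hinge +0.150·(-11.3−10) = -3.1950
  Pd branch = 1.77·Pd^0.52·e^(0.02·RH+f) = 2.985 μm/a
  Sd branch = 0.102·Sd^0.62·e^(0.033·RH+0.04·T) = 33.76 μm/a
  r_corr = 2.985 + 33.76 = 36.75 μm/a
Category bounds: 25…50 μm/a bracket r_corr ⇒ C3

C3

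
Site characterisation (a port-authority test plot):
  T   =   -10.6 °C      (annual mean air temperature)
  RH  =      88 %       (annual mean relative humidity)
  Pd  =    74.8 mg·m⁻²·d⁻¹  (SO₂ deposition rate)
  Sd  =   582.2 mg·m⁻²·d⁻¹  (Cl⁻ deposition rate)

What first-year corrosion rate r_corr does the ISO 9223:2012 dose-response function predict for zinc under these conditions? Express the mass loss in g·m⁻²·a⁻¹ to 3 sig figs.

r_corr = 20.0 g·m⁻²·a⁻¹

zinc: temperature factor f = +0.038·(-20.6) = -0.7828
  Pd branch = 0.0129·Pd^0.44·e^(0.046·RH+f) = 2.255 μm/a
  Cl⁻ term: 0.0175·582.2^0.57·exp(0.008·88+0.085·-10.6) = 0.5415
  r_corr = 2.255 + 0.5415 = 2.797 μm/a
Convert to mass loss: 2.797 μm/a × 7.14 g/cm³ = 19.97 g·m⁻²·a⁻¹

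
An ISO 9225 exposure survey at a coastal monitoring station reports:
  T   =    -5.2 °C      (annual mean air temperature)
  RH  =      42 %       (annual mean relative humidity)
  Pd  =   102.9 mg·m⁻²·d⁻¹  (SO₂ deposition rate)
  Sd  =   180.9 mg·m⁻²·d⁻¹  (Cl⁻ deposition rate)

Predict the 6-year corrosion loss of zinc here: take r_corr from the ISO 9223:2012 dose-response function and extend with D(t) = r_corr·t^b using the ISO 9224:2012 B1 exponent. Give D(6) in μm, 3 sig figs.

D(6) = 2.96 μm

zinc: f(T) = +0.038·(T−10) [T≤10 °C] = -0.5776
  SO₂ term: 0.0129·102.9^0.44·exp(0.046·42-0.5776) = 0.3839
  Sd branch = 0.0175·Sd^0.57·e^(0.008·RH+0.085·T) = 0.3046 μm/a
  r_corr = 0.3839 + 0.3046 = 0.6885 μm/a
Long-term exponent b (ISO 9224 Table 2, B1) = 0.813
  D(6) = 0.6885 × 6^0.813 = 0.6885 × 4.292 = 2.955 μm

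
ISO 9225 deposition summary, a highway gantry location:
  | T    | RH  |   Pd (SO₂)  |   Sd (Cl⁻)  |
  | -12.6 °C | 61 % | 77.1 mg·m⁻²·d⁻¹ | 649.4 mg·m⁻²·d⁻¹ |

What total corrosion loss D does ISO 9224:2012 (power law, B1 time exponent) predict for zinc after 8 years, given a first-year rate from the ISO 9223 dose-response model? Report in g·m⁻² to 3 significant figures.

D(8) = 38.9 g·m⁻²

zinc: T≤10 °C ⇒ hinge +0.038·(-12.6−10) = -0.8588
  SO₂ term: 0.0129·77.1^0.44·exp(0.046·61-0.8588) = 0.6117
  Cl⁻ term: 0.0175·649.4^0.57·exp(0.008·61+0.085·-12.6) = 0.3917
  r_corr = 0.6117 + 0.3917 = 1.003 μm/a
Power-law: D(8) = r_corr · 8^0.813
  D(8) = 1.003 × 8^0.813 = 1.003 × 5.423 = 5.441 μm
  Mass loss = 5.441 μm × 7.14 g/cm³ = 38.85 g·m⁻²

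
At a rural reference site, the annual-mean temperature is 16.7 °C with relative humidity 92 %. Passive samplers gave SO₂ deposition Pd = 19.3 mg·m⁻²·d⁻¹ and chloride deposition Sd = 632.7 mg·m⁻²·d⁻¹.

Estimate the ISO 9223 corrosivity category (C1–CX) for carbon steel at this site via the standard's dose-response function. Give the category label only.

CX

carbon steel: f(T) = -0.054·(T−10) [T>10 °C] = -0.3618
  sulphur-dioxide contribution → 36.18 μm/a
  chloride contribution → 225.9 μm/a
  total first-year rate 262.1 μm/a
ISO 9223 Table 2 (carbon steel): 200 < 262 ≤ 700 μm/a ⇒ CX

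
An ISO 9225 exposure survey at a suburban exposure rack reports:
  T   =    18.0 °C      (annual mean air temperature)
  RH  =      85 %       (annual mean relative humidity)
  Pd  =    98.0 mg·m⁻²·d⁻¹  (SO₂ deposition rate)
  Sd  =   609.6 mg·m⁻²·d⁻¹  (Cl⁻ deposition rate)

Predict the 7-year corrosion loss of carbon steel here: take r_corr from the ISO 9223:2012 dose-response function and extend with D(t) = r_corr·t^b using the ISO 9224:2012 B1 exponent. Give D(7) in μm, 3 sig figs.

D(7) = 700 μm

carbon steel: f(T) = -0.054·(T−10) [T>10 °C] = -0.4320
  Pd branch = 1.77·Pd^0.52·e^(0.02·RH+f) = 68.25 μm/a
  Sd branch = 0.102·Sd^0.62·e^(0.033·RH+0.04·T) = 184.6 μm/a
  sum: 68.25 + 184.6 → r_corr = 252.8 μm/a
ISO 9224: D(t) = r_corr · t^b with b = 0.523 (carbon steel, B1)
  D(7) = 252.8 × 7^0.523 = 252.8 × 2.767 = 699.6 μm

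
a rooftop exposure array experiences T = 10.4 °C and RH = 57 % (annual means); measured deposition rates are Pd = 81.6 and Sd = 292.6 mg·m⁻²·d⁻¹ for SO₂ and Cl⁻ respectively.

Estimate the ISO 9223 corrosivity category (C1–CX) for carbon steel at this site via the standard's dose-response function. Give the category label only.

C5

carbon steel: T>10 °C ⇒ hinge -0.054·(10.4−10) = -0.0216
  Pd branch = 1.77·Pd^0.52·e^(0.02·RH+f) = 53.43 μm/a
  Sd branch = 0.102·Sd^0.62·e^(0.033·RH+0.04·T) = 34.3 μm/a
  sum: 53.43 + 34.3 → r_corr = 87.73 μm/a
ISO 9223 Table 2 (carbon steel): 80 < 87.7 ≤ 200 μm/a ⇒ C5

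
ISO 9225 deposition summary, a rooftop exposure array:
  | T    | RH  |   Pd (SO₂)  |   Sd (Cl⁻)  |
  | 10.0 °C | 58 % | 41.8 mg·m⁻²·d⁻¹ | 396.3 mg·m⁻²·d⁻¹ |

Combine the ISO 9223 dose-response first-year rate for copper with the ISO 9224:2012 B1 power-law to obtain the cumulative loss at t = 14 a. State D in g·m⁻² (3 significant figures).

copper: f(T) = +0.126·(T−10) [T≤10 °C] = +0.0000
  SO₂ term: 0.0053·41.8^0.26·exp(0.059·58+0.0000) = 0.4285
  Sd branch = 0.01025·Sd^0.27·e^(0.036·RH+0.049·T) = 0.6789 μm/a
  r_corr = 0.4285 + 0.6789 = 1.107 μm/a
Long-term exponent b (ISO 9224 Table 2, B1) = 0.667
  D(14) = 1.107 × 14^0.667 = 1.107 × 5.814 = 6.438 μm
  Mass loss = 6.438 μm × 8.96 g/cm³ = 57.69 g·m⁻²

D(14) = 57.7 g·m⁻²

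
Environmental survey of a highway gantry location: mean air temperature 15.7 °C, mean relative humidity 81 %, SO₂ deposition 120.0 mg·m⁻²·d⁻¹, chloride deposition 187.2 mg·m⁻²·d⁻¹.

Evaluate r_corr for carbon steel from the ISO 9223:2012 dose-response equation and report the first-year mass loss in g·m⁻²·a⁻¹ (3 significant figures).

r_corr = 1.18e+03 g·m⁻²·a⁻¹

carbon steel: T>10 °C ⇒ hinge -0.054·(15.7−10) = -0.3078
  SO₂ term: 1.77·120.0^0.52·exp(0.02·81-0.3078) = 79.26
  Sd branch = 0.102·Sd^0.62·e^(0.033·RH+0.04·T) = 70.96 μm/a
  r_corr = 79.26 + 70.96 = 150.2 μm/a
Convert to mass loss: 150.2 μm/a × 7.85 g/cm³ = 1179 g·m⁻²·a⁻¹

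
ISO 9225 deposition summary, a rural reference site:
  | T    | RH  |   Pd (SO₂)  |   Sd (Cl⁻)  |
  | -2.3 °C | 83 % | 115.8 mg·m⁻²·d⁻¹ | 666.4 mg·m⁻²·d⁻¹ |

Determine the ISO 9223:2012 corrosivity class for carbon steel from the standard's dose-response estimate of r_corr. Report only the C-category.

carbon steel: T≤10 °C ⇒ hinge +0.150·(-2.3−10) = -1.8450
  SO₂ term: 1.77·115.8^0.52·exp(0.02·83-1.8450) = 17.41
  Cl⁻ term: 0.102·666.4^0.62·exp(0.033·83+0.04·-2.3) = 81.08
  sum: 17.41 + 81.08 → r_corr = 98.48 μm/a
ISO 9223 Table 2 (carbon steel): 80 < 98.5 ≤ 200 μm/a ⇒ C5

C5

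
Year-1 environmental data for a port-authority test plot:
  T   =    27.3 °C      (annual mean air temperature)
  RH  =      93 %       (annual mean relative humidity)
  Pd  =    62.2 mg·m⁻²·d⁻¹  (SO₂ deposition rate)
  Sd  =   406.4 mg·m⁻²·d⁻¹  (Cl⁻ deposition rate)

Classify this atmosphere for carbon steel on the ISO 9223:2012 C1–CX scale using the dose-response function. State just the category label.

CX

carbon steel: temperature factor f = -0.054·(17.3) = -0.9342
  Pd branch = 1.77·Pd^0.52·e^(0.02·RH+f) = 38.27 μm/a
  Cl⁻ term: 0.102·406.4^0.62·exp(0.033·93+0.04·27.3) = 271.2
  sum: 38.27 + 271.2 → r_corr = 309.4 μm/a
ISO 9223 Table 2 (carbon steel): 200 < 309 ≤ 700 μm/a ⇒ CX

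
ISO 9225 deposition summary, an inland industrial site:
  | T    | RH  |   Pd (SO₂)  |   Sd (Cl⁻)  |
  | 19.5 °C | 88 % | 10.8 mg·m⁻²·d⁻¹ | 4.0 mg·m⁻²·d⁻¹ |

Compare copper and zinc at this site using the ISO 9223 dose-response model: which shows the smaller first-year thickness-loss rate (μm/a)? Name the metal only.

zinc

copper: temperature factor f = -0.080·(9.5) = -0.7600
  SO₂ term: 0.0053·10.8^0.26·exp(0.059·88-0.7600) = 0.8275
  Sd branch = 0.01025·Sd^0.27·e^(0.036·RH+0.049·T) = 0.9206 μm/a
  r_corr = 0.8275 + 0.9206 = 1.748 μm/a
zinc: temperature factor f = -0.071·(9.5) = -0.6745
  Pd branch = 0.0129·Pd^0.44·e^(0.046·RH+f) = 1.072 μm/a
  Sd branch = 0.0175·Sd^0.57·e^(0.008·RH+0.085·T) = 0.4091 μm/a
  sum: 1.072 + 0.4091 → r_corr = 1.482 μm/a
Ordering by μm/a: copper (1.75) > zinc (1.48)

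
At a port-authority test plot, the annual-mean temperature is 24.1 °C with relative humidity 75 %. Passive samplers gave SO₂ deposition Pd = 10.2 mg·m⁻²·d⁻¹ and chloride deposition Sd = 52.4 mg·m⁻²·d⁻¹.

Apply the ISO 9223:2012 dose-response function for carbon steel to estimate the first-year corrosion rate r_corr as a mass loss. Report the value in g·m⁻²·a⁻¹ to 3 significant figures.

r_corr = 388 g·m⁻²·a⁻¹

carbon steel: f(T) = -0.054·(T−10) [T>10 °C] = -0.7614
  Pd branch = 1.77·Pd^0.52·e^(0.02·RH+f) = 12.39 μm/a
  Cl⁻ term: 0.102·52.4^0.62·exp(0.033·75+0.04·24.1) = 36.99
  r_corr = 12.39 + 36.99 = 49.39 μm/a
Convert to mass loss: 49.39 μm/a × 7.85 g/cm³ = 387.7 g·m⁻²·a⁻¹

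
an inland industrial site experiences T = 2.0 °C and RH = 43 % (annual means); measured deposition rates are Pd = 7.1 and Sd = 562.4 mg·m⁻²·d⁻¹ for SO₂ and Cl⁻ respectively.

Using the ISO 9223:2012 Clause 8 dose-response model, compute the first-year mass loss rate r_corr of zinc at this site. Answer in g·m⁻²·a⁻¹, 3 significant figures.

zinc: f(T) = +0.038·(T−10) [T≤10 °C] = -0.3040
  sulphur-dioxide contribution → 0.163 μm/a
  chloride contribution → 1.081 μm/a
  total first-year rate 1.244 μm/a
Convert to mass loss: 1.244 μm/a × 7.14 g/cm³ = 8.881 g·m⁻²·a⁻¹

r_corr = 8.88 g·m⁻²·a⁻¹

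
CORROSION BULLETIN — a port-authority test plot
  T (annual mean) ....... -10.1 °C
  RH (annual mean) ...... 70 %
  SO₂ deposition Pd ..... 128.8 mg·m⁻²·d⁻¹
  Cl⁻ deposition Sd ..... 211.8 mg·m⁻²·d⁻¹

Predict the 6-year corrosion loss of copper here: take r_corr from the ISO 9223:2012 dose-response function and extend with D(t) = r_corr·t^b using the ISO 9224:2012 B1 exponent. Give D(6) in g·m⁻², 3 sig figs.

D(6) = 12.5 g·m⁻²

copper: temperature factor f = +0.126·(-20.1) = -2.5326
  SO₂ term: 0.0053·128.8^0.26·exp(0.059·70-2.5326) = 0.0926
  Cl⁻ term: 0.01025·211.8^0.27·exp(0.036·70+0.049·-10.1) = 0.3298
  sum: 0.0926 + 0.3298 → r_corr = 0.4224 μm/a
Long-term exponent b (ISO 9224 Table 2, B1) = 0.667
  D(6) = 0.4224 × 6^0.667 = 0.4224 × 3.304 = 1.395 μm
  Mass loss = 1.395 μm × 8.96 g/cm³ = 12.5 g·m⁻²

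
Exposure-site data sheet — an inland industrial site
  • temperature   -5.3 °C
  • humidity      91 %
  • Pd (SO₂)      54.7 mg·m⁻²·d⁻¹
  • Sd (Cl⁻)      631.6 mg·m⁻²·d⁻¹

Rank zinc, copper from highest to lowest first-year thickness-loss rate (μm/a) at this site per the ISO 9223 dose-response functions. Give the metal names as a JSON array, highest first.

zinc: temperature factor f = +0.038·(-15.3) = -0.5814
  SO₂ term: 0.0129·54.7^0.44·exp(0.046·91-0.5814) = 2.759
  Sd branch = 0.0175·Sd^0.57·e^(0.008·RH+0.085·T) = 0.9116 μm/a
  r_corr = 2.759 + 0.9116 = 3.671 μm/a
copper: T≤10 °C ⇒ hinge +0.126·(-5.3−10) = -1.9278
  Pd branch = 0.0053·Pd^0.26·e^(0.059·RH+f) = 0.4684 μm/a
  Cl⁻ term: 0.01025·631.6^0.27·exp(0.036·91+0.049·-5.3) = 1.193
  r_corr = 0.4684 + 1.193 = 1.662 μm/a
Ordering by μm/a: zinc (3.67) > copper (1.66)

["zinc", "copper"]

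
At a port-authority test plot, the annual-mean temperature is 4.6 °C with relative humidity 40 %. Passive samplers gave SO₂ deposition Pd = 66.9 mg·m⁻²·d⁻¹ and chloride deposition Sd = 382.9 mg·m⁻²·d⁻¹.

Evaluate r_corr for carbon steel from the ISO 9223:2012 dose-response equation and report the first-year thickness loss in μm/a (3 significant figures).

carbon steel: f(T) = +0.150·(T−10) [T≤10 °C] = -0.8100
  SO₂ term: 1.77·66.9^0.52·exp(0.02·40-0.8100) = 15.59
  Sd branch = 0.102·Sd^0.62·e^(0.033·RH+0.04·T) = 18.34 μm/a
  r_corr = 15.59 + 18.34 = 33.93 μm/a

r_corr = 33.9 μm/a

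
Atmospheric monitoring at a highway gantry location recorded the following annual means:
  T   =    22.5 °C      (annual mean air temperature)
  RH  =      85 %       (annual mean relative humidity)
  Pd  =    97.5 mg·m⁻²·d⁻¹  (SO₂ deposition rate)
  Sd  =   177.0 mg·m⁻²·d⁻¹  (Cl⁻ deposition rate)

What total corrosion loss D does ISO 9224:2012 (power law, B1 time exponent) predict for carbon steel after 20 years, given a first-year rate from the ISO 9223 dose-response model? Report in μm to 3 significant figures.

carbon steel: T>10 °C ⇒ hinge -0.054·(22.5−10) = -0.6750
  Pd branch = 1.77·Pd^0.52·e^(0.02·RH+f) = 53.38 μm/a
  Cl⁻ term: 0.102·177.0^0.62·exp(0.033·85+0.04·22.5) = 102.7
  sum: 53.38 + 102.7 → r_corr = 156 μm/a
ISO 9224: D(t) = r_corr · t^b with b = 0.523 (carbon steel, B1)
  D(20) = 156 × 20^0.523 = 156 × 4.791 = 747.6 μm

D(20) = 748 μm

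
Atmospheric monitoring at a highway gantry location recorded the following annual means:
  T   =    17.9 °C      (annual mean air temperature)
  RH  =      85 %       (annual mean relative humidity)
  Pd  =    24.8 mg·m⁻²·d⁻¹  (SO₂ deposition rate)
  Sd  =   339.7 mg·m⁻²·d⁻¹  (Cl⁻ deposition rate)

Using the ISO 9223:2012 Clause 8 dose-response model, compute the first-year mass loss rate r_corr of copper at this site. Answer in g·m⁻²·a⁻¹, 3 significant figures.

r_corr = 31.5 g·m⁻²·a⁻¹

copper: f(T) = -0.080·(T−10) [T>10 °C] = -0.6320
  SO₂ term: 0.0053·24.8^0.26·exp(0.059·85-0.6320) = 0.978
  Cl⁻ term: 0.01025·339.7^0.27·exp(0.036·85+0.049·17.9) = 2.535
  sum: 0.978 + 2.535 → r_corr = 3.513 μm/a
Convert to mass loss: 3.513 μm/a × 8.96 g/cm³ = 31.48 g·m⁻²·a⁻¹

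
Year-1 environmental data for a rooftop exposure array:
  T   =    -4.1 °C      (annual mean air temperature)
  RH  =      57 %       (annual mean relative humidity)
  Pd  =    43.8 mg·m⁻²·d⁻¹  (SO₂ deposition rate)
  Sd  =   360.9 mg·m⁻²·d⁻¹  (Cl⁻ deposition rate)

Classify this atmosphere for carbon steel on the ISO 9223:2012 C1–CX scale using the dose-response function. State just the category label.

carbon steel: T≤10 °C ⇒ hinge +0.150·(-4.1−10) = -2.1150
  Pd branch = 1.77·Pd^0.52·e^(0.02·RH+f) = 4.765 μm/a
  Sd branch = 0.102·Sd^0.62·e^(0.033·RH+0.04·T) = 21.87 μm/a
  r_corr = 4.765 + 21.87 = 26.64 μm/a
ISO 9223 Table 2 (carbon steel): 25 < 26.6 ≤ 50 μm/a ⇒ C3

C3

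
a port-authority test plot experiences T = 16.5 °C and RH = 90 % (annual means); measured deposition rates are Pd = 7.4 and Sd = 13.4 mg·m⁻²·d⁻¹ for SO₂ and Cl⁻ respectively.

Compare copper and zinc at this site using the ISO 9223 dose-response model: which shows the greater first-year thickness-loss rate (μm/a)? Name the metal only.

copper

copper: temperature factor f = -0.080·(6.5) = -0.5200
  Pd branch = 0.0053·Pd^0.26·e^(0.059·RH+f) = 1.073 μm/a
  Cl⁻ term: 0.01025·13.4^0.27·exp(0.036·90+0.049·16.5) = 1.184
  sum: 1.073 + 1.184 → r_corr = 2.257 μm/a
zinc: temperature factor f = -0.071·(6.5) = -0.4615
  Pd branch = 0.0129·Pd^0.44·e^(0.046·RH+f) = 1.232 μm/a
  Sd branch = 0.0175·Sd^0.57·e^(0.008·RH+0.085·T) = 0.6416 μm/a
  sum: 1.232 + 0.6416 → r_corr = 1.874 μm/a
Ordering by μm/a: copper (2.26) > zinc (1.87)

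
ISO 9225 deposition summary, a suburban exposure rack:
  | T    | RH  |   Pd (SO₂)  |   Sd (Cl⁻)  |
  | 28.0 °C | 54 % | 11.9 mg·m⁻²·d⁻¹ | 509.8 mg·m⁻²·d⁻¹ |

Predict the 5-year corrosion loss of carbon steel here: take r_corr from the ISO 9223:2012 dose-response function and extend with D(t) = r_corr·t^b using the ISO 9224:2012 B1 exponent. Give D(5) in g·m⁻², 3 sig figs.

D(5) = 1.74e+03 g·m⁻²

carbon steel: T>10 °C ⇒ hinge -0.054·(28.0−10) = -0.9720
  SO₂ term: 1.77·11.9^0.52·exp(0.02·54-0.9720) = 7.148
  Sd branch = 0.102·Sd^0.62·e^(0.033·RH+0.04·T) = 88.62 μm/a
  r_corr = 7.148 + 88.62 = 95.76 μm/a
ISO 9224: D(t) = r_corr · t^b with b = 0.523 (carbon steel, B1)
  D(5) = 95.76 × 5^0.523 = 95.76 × 2.32 = 222.2 μm
  Mass loss = 222.2 μm × 7.85 g/cm³ = 1744 g·m⁻²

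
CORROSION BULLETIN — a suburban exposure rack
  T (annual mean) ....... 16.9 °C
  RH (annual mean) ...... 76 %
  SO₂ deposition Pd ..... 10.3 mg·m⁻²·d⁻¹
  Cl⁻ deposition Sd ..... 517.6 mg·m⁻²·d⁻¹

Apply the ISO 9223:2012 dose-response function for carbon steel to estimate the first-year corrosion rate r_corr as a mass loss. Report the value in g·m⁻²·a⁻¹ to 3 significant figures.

carbon steel: f(T) = -0.054·(T−10) [T>10 °C] = -0.3726
  SO₂ term: 1.77·10.3^0.52·exp(0.02·76-0.3726) = 18.75
  Sd branch = 0.102·Sd^0.62·e^(0.033·RH+0.04·T) = 118.6 μm/a
  r_corr = 18.75 + 118.6 = 137.3 μm/a
Convert to mass loss: 137.3 μm/a × 7.85 g/cm³ = 1078 g·m⁻²·a⁻¹

r_corr = 1.08e+03 g·m⁻²·a⁻¹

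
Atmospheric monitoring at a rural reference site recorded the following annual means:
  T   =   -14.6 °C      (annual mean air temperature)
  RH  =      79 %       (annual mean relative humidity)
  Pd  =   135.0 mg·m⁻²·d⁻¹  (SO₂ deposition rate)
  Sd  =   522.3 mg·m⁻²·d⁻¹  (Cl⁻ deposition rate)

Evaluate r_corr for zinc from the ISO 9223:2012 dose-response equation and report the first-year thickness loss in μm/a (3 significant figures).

zinc: f(T) = +0.038·(T−10) [T≤10 °C] = -0.9348
  SO₂ term: 0.0129·135.0^0.44·exp(0.046·79-0.9348) = 1.66
  Cl⁻ term: 0.0175·522.3^0.57·exp(0.008·79+0.085·-14.6) = 0.3371
  sum: 1.66 + 0.3371 → r_corr = 1.997 μm/a

r_corr = 2.00 μm/a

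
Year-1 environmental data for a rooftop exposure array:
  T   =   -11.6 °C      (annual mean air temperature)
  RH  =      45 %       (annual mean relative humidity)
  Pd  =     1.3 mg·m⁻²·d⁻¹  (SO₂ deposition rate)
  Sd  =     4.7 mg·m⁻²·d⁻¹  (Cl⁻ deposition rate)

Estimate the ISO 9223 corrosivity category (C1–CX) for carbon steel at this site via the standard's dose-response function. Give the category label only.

C1

carbon steel: f(T) = +0.150·(T−10) [T≤10 °C] = -3.2400
  sulphur-dioxide contribution → 0.1954 μm/a
  chloride contribution → 0.7391 μm/a
  total first-year rate 0.9345 μm/a
Category bounds: 0…1.3 μm/a bracket r_corr ⇒ C1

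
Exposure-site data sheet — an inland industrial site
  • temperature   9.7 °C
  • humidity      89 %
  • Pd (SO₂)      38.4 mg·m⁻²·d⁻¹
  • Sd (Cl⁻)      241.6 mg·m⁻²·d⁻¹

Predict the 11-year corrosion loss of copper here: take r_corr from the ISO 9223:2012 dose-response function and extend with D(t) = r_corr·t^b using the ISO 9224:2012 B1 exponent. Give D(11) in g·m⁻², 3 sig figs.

D(11) = 191 g·m⁻²

copper: T≤10 °C ⇒ hinge +0.126·(9.7−10) = -0.0378
  sulphur-dioxide contribution → 2.513 μm/a
  chloride contribution → 1.787 μm/a
  ⇒ r_corr(copper) = 4.3 μm/a
Power-law: D(11) = r_corr · 11^0.667
  D(11) = 4.3 × 11^0.667 = 4.3 × 4.95 = 21.29 μm
  Mass loss = 21.29 μm × 8.96 g/cm³ = 190.7 g·m⁻²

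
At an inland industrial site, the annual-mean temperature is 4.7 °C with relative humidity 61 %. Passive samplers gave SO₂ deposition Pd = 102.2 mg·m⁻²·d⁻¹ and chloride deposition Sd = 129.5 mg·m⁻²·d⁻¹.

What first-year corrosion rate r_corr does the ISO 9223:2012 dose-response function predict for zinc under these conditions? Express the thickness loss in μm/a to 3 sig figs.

zinc: T≤10 °C ⇒ hinge +0.038·(4.7−10) = -0.2014
  Pd branch = 0.0129·Pd^0.44·e^(0.046·RH+f) = 1.336 μm/a
  Sd branch = 0.0175·Sd^0.57·e^(0.008·RH+0.085·T) = 0.6799 μm/a
  sum: 1.336 + 0.6799 → r_corr = 2.016 μm/a

r_corr = 2.02 μm/a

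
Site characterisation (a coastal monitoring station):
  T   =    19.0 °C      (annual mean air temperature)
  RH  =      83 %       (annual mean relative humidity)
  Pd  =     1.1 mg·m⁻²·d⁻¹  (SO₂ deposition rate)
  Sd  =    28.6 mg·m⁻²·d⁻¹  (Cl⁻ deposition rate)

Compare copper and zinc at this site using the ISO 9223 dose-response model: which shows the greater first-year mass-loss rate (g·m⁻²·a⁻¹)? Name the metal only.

copper

copper: f(T) = -0.080·(T−10) [T>10 °C] = -0.7200
  SO₂ term: 0.0053·1.1^0.26·exp(0.059·83-0.7200) = 0.3541
  Cl⁻ term: 0.01025·28.6^0.27·exp(0.036·83+0.049·19.0) = 1.276
  sum: 0.3541 + 1.276 → r_corr = 1.63 μm/a
  mass loss = 1.63 μm/a × 8.96 g/cm³ = 14.61 g·m⁻²·a⁻¹
zinc: f(T) = -0.071·(T−10) [T>10 °C] = -0.6390
  SO₂ term: 0.0129·1.1^0.44·exp(0.046·83-0.6390) = 0.3232
  Cl⁻ term: 0.0175·28.6^0.57·exp(0.008·83+0.085·19.0) = 1.156
  sum: 0.3232 + 1.156 → r_corr = 1.479 μm/a
  mass loss = 1.479 μm/a × 7.14 g/cm³ = 10.56 g·m⁻²·a⁻¹
Ordering by g·m⁻²·a⁻¹: copper (14.6) > zinc (10.6)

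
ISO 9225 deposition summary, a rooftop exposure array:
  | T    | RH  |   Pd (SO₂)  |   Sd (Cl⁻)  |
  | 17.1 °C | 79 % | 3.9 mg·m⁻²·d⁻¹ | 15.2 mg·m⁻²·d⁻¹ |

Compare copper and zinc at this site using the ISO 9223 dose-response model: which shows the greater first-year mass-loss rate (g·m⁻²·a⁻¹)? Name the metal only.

copper

copper: f(T) = -0.080·(T−10) [T>10 °C] = -0.5680
  Pd branch = 0.0053·Pd^0.26·e^(0.059·RH+f) = 0.4524 μm/a
  Cl⁻ term: 0.01025·15.2^0.27·exp(0.036·79+0.049·17.1) = 0.8489
  sum: 0.4524 + 0.8489 → r_corr = 1.301 μm/a
  mass loss = 1.301 μm/a × 8.96 g/cm³ = 11.66 g·m⁻²·a⁻¹
zinc: f(T) = -0.071·(T−10) [T>10 °C] = -0.5041
  SO₂ term: 0.0129·3.9^0.44·exp(0.046·79-0.5041) = 0.537
  Cl⁻ term: 0.0175·15.2^0.57·exp(0.008·79+0.085·17.1) = 0.6644
  sum: 0.537 + 0.6644 → r_corr = 1.201 μm/a
  mass loss = 1.201 μm/a × 7.14 g/cm³ = 8.578 g·m⁻²·a⁻¹
Ordering by g·m⁻²·a⁻¹: copper (11.7) > zinc (8.58)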